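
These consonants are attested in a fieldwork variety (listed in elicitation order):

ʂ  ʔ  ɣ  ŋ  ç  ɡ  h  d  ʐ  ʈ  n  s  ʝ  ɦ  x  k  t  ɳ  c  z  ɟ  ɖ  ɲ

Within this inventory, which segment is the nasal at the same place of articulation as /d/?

/d/ is a voiced alveolar stop.
The nasal at the same place is an alveolar nasal — in this inventory, /n/.

/n/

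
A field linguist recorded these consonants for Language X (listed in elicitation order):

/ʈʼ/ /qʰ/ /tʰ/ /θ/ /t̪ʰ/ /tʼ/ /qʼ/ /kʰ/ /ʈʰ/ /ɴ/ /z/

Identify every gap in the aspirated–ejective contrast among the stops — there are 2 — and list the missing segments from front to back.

place of articulation  aspirated  ejective
dental            t̪ʰ       —       
alveolar          tʰ        tʼ      
retroflex         ʈʰ        ʈʼ      
velar             kʰ        —       
uvular            qʰ        qʼ      
Gaps, from front to back: dental lacks ejective (/t̪ʼ/); velar lacks ejective (/kʼ/).

/t̪ʼ/, /kʼ/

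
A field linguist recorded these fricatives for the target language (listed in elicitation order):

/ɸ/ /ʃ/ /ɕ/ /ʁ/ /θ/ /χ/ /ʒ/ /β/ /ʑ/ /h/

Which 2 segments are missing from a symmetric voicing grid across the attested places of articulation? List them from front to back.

/ð/, /ɦ/

bilabial: voiceless /ɸ/, voiced /β/.
dental: voiceless /θ/, voiced —.
postalveolar: voiceless /ʃ/, voiced /ʒ/.
alveolo-palatal: voiceless /ɕ/, voiced /ʑ/.
uvular: voiceless /χ/, voiced /ʁ/.
glottal: voiceless /h/, voiced —.
Gaps, from front to back: dental lacks voiced (/ð/); glottal lacks voiced (/ɦ/).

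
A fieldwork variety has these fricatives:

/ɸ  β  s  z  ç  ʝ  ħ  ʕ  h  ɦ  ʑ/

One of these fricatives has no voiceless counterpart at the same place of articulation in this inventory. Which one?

/ʑ/

Bilabial: /ɸ/ ~ /β/
Alveolar: /s/ ~ /z/
Palatal: /ç/ ~ /ʝ/
Pharyngeal: /ħ/ ~ /ʕ/
Glottal: /h/ ~ /ɦ/
Alveolo-palatal: only /ʑ/ (voiced); no voiceless partner.
So /ʑ/ is the unpaired segment.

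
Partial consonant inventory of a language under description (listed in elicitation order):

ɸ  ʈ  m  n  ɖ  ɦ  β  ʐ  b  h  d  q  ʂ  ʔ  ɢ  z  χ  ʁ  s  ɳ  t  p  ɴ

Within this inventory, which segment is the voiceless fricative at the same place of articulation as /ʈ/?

/ʈ/ is a voiceless retroflex stop.
The voiceless fricative at the same place is a voiceless retroflex fricative — in this inventory, /ʂ/.

/ʂ/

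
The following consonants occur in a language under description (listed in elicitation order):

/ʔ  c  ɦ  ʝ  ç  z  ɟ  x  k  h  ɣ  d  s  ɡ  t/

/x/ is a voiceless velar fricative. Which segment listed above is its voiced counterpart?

The voiced counterpart is a voiced velar fricative — in this inventory, /ɣ/.

/ɣ/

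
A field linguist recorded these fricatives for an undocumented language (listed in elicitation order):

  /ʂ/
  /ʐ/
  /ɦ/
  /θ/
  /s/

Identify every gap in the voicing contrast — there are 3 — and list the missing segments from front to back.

/ð/, /z/, /h/

place of articulation  voiceless  voiced  
dental            θ         —       
alveolar          s         —       
retroflex         ʂ         ʐ       
glottal           —         ɦ       
Gaps, from front to back: dental lacks voiced (/ð/); alveolar lacks voiced (/z/); glottal lacks voiceless (/h/).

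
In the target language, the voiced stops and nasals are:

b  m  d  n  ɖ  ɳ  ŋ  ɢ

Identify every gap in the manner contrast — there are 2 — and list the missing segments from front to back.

place of articulation  oral stop  nasal   
bilabial          b         m       
alveolar          d         n       
retroflex         ɖ         ɳ       
velar             —         ŋ       
uvular            ɢ         —       
Gaps, from front to back: velar lacks oral stop (/ɡ/); uvular lacks nasal (/ɴ/).

/ɡ/, /ɴ/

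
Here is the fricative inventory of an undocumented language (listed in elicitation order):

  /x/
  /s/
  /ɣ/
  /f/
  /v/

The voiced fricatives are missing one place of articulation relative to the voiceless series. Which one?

alveolar

Voiceless: /f/ (labiodental), /s/ (alveolar), /x/ (velar).
Voiced: /v/ (labiodental), /ɣ/ (velar).
Every place of articulation has a voiced member except alveolar, where /z/ would be expected.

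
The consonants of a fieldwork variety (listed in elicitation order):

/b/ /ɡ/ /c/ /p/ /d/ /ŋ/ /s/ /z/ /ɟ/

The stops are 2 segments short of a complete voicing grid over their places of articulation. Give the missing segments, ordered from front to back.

/t/, /k/

place of articulation  voiceless  voiced  
bilabial          p         b       
alveolar          —         d       
palatal           c         ɟ       
velar             —         ɡ       
Gaps, from front to back: alveolar lacks voiceless (/t/); velar lacks voiceless (/k/).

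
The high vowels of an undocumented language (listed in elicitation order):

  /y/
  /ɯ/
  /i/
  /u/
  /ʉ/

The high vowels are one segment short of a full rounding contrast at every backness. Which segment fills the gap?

/ɨ/

front: unrounded /i/, rounded /y/.
central: unrounded —, rounded /ʉ/.
back: unrounded /ɯ/, rounded /u/.
The central row has no unrounded member, so the gap is the central unrounded vowel /ɨ/.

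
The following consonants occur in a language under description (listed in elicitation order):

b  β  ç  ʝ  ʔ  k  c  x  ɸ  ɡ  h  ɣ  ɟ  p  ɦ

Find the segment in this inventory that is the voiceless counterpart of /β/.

/β/ is a voiced bilabial fricative.
The voiceless counterpart is a voiceless bilabial fricative — in this inventory, /ɸ/.

/ɸ/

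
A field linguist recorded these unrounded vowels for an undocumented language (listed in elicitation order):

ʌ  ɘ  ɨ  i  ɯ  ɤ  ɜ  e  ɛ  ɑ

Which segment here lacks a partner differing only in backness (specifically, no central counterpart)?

High: /i/ ~ /ɨ/ ~ /ɯ/
High-mid: /e/ ~ /ɘ/ ~ /ɤ/
Low-mid: /ɛ/ ~ /ɜ/ ~ /ʌ/
Low: only /ɑ/ (back); no central partner.
So /ɑ/ is the unpaired segment.

/ɑ/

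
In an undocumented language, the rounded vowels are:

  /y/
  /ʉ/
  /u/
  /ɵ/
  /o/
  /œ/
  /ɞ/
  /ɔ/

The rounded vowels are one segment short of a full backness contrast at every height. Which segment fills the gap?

/ø/

high: front /y/, central /ʉ/, back /u/.
high-mid: front —, central /ɵ/, back /o/.
low-mid: front /œ/, central /ɞ/, back /ɔ/.
The high-mid row has no front member, so the gap is the high-mid front rounded vowel /ø/.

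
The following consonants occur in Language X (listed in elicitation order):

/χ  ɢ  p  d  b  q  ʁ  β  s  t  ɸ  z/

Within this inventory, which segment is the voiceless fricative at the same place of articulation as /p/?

/ɸ/

/p/ is a voiceless bilabial stop.
The voiceless fricative at the same place is a voiceless bilabial fricative — in this inventory, /ɸ/.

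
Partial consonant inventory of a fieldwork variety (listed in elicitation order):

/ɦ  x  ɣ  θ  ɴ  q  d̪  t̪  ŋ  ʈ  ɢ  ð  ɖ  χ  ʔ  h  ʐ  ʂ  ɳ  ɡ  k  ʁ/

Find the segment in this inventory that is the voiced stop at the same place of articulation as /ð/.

/d̪/

/ð/ is a voiced dental fricative.
The voiced stop at the same place is a voiced dental stop — in this inventory, /d̪/.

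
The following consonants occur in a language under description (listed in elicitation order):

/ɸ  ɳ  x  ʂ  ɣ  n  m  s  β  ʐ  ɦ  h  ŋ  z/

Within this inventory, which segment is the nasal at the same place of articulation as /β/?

/β/ is a voiced bilabial fricative.
The nasal at the same place is a bilabial nasal — in this inventory, /m/.

/m/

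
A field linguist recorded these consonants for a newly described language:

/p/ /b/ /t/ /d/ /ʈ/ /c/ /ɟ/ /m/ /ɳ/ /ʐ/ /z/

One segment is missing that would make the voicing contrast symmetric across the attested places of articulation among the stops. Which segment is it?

place of articulation  voiceless  voiced  
bilabial          p         b       
alveolar          t         d       
retroflex         ʈ         —       
palatal           c         ɟ       
The retroflex row has no voiced member, so the gap is the voiced retroflex stop /ɖ/.

/ɖ/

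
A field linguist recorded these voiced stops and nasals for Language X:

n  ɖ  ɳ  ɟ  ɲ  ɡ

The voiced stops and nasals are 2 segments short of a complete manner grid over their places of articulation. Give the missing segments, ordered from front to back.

place of articulation  oral stop  nasal   
alveolar          —         n       
retroflex         ɖ         ɳ       
palatal           ɟ         ɲ       
velar             ɡ         —       
Gaps, from front to back: alveolar lacks oral stop (/d/); velar lacks nasal (/ŋ/).

/d/, /ŋ/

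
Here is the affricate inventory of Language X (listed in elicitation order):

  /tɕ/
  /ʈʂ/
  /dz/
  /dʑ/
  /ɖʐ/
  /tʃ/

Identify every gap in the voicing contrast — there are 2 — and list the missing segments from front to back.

/ts/, /dʒ/

place of articulation  voiceless  voiced  
alveolar          —         dz      
postalveolar      tʃ        —       
retroflex         ʈʂ        ɖʐ      
alveolo-palatal   tɕ        dʑ      
Gaps, from front to back: alveolar lacks voiceless (/ts/); postalveolar lacks voiced (/dʒ/).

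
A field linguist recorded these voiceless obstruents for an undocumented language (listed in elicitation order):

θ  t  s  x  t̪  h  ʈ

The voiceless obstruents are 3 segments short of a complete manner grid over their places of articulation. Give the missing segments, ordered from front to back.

dental: stop /t̪/, fricative /θ/.
alveolar: stop /t/, fricative /s/.
retroflex: stop /ʈ/, fricative —.
velar: stop —, fricative /x/.
glottal: stop —, fricative /h/.
Gaps, from front to back: retroflex lacks fricative (/ʂ/); velar lacks stop (/k/); glottal lacks stop (/ʔ/).

/ʂ/, /k/, /ʔ/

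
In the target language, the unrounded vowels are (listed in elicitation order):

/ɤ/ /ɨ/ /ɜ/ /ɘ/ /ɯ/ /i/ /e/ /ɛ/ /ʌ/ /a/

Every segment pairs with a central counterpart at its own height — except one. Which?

/a/

High: /i/ ~ /ɨ/ ~ /ɯ/
High-mid: /e/ ~ /ɘ/ ~ /ɤ/
Low-mid: /ɛ/ ~ /ɜ/ ~ /ʌ/
Low: only /a/ (front); no central partner.
So /a/ is the unpaired segment.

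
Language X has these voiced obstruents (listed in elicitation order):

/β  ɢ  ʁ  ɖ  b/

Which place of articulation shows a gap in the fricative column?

bilabial: stop /b/, fricative /β/.
retroflex: stop /ɖ/, fricative —.
uvular: stop /ɢ/, fricative /ʁ/.
Every place of articulation has a fricative member except retroflex, where /ʐ/ would be expected.

retroflex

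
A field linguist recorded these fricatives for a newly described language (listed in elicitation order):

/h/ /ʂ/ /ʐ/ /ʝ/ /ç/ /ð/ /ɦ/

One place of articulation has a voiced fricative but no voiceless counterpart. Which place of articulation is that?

Voiceless: /ʂ/ (retroflex), /ç/ (palatal), /h/ (glottal).
Voiced: /ð/ (dental), /ʐ/ (retroflex), /ʝ/ (palatal), /ɦ/ (glottal).
Every place of articulation has a voiceless member except dental, where /θ/ would be expected.

dental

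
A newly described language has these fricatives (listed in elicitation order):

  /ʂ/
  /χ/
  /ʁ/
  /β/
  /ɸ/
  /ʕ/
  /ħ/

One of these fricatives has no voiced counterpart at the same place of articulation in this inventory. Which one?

Bilabial: /ɸ/ ~ /β/
Uvular: /χ/ ~ /ʁ/
Pharyngeal: /ħ/ ~ /ʕ/
Retroflex: only /ʂ/ (voiceless); no voiced partner.
So /ʂ/ is the unpaired segment.

/ʂ/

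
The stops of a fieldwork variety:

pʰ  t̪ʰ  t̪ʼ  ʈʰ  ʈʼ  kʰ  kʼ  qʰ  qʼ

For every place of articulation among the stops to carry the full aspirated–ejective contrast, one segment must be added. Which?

bilabial: aspirated /pʰ/, ejective —.
dental: aspirated /t̪ʰ/, ejective /t̪ʼ/.
retroflex: aspirated /ʈʰ/, ejective /ʈʼ/.
velar: aspirated /kʰ/, ejective /kʼ/.
uvular: aspirated /qʰ/, ejective /qʼ/.
The bilabial row has no ejective member, so the gap is the ejective bilabial stop /pʼ/.

/pʼ/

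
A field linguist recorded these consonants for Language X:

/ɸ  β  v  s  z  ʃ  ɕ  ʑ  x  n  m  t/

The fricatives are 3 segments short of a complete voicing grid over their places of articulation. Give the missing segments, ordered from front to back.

/f/, /ʒ/, /ɣ/

bilabial: voiceless /ɸ/, voiced /β/.
labiodental: voiceless —, voiced /v/.
alveolar: voiceless /s/, voiced /z/.
postalveolar: voiceless /ʃ/, voiced —.
alveolo-palatal: voiceless /ɕ/, voiced /ʑ/.
velar: voiceless /x/, voiced —.
Gaps, from front to back: labiodental lacks voiceless (/f/); postalveolar lacks voiced (/ʒ/); velar lacks voiced (/ɣ/).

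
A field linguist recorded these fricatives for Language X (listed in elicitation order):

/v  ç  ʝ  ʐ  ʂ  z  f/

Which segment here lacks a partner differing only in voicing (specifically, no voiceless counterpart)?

/z/

Labiodental: /f/ ~ /v/
Retroflex: /ʂ/ ~ /ʐ/
Palatal: /ç/ ~ /ʝ/
Alveolar: only /z/ (voiced); no voiceless partner.
So /z/ is the unpaired segment.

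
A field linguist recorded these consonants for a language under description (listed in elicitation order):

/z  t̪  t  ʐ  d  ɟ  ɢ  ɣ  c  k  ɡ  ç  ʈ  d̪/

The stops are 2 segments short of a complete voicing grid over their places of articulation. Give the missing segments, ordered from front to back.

dental: voiceless /t̪/, voiced /d̪/.
alveolar: voiceless /t/, voiced /d/.
retroflex: voiceless /ʈ/, voiced —.
palatal: voiceless /c/, voiced /ɟ/.
velar: voiceless /k/, voiced /ɡ/.
uvular: voiceless —, voiced /ɢ/.
Gaps, from front to back: retroflex lacks voiced (/ɖ/); uvular lacks voiceless (/q/).

/ɖ/, /q/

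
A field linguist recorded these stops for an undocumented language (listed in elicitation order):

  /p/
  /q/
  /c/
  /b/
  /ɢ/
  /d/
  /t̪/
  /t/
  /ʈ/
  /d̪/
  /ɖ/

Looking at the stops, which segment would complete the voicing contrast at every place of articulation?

place of articulation  voiceless  voiced  
bilabial          p         b       
dental            t̪        d̪      
alveolar          t         d       
retroflex         ʈ         ɖ       
palatal           c         —       
uvular            q         ɢ       
The palatal row has no voiced member, so the gap is the voiced palatal stop /ɟ/.

/ɟ/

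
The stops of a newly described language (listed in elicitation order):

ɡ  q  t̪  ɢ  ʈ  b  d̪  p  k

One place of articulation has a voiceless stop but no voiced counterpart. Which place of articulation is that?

retroflex

bilabial: voiceless /p/, voiced /b/.
dental: voiceless /t̪/, voiced /d̪/.
retroflex: voiceless /ʈ/, voiced —.
velar: voiceless /k/, voiced /ɡ/.
uvular: voiceless /q/, voiced /ɢ/.
Every place of articulation has a voiced member except retroflex, where /ɖ/ would be expected.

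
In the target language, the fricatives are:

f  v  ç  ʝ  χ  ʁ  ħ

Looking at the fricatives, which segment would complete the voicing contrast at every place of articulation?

labiodental: voiceless /f/, voiced /v/.
palatal: voiceless /ç/, voiced /ʝ/.
uvular: voiceless /χ/, voiced /ʁ/.
pharyngeal: voiceless /ħ/, voiced —.
The pharyngeal row has no voiced member, so the gap is the voiced pharyngeal fricative /ʕ/.

/ʕ/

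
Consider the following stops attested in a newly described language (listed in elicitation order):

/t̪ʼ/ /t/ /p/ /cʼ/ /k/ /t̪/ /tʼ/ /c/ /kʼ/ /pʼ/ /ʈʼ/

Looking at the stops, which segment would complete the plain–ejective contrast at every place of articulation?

place of articulation  plain     ejective
bilabial          p         pʼ      
dental            t̪        t̪ʼ     
alveolar          t         tʼ      
retroflex         —         ʈʼ      
palatal           c         cʼ      
velar             k         kʼ      
The retroflex row has no plain member, so the gap is the plain retroflex stop /ʈ/.

/ʈ/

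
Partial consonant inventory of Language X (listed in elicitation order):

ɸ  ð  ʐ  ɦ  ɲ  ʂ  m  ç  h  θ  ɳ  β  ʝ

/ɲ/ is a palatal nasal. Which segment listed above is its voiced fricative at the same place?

The voiced fricative at the same place is a voiced palatal fricative — in this inventory, /ʝ/.

/ʝ/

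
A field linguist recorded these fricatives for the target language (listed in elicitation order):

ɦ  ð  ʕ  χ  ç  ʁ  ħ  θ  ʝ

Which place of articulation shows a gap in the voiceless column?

dental: voiceless /θ/, voiced /ð/.
palatal: voiceless /ç/, voiced /ʝ/.
uvular: voiceless /χ/, voiced /ʁ/.
pharyngeal: voiceless /ħ/, voiced /ʕ/.
glottal: voiceless —, voiced /ɦ/.
Every place of articulation has a voiceless member except glottal, where /h/ would be expected.

glottal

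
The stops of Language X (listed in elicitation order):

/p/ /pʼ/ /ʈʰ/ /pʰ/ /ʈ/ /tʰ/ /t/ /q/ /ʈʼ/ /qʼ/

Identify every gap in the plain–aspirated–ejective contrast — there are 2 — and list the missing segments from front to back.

/tʼ/, /qʰ/

Plain: /p/ (bilabial), /t/ (alveolar), /ʈ/ (retroflex), /q/ (uvular).
Aspirated: /pʰ/ (bilabial), /tʰ/ (alveolar), /ʈʰ/ (retroflex).
Ejective: /pʼ/ (bilabial), /ʈʼ/ (retroflex), /qʼ/ (uvular).
Gaps, from front to back: alveolar lacks ejective (/tʼ/); uvular lacks aspirated (/qʰ/).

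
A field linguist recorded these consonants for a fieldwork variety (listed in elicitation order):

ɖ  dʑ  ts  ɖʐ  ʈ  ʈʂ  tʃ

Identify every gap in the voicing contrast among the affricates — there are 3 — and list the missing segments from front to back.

place of articulation  voiceless  voiced  
alveolar          ts        —       
postalveolar      tʃ        —       
retroflex         ʈʂ        ɖʐ      
alveolo-palatal   —         dʑ      
Gaps, from front to back: alveolar lacks voiced (/dz/); postalveolar lacks voiced (/dʒ/); alveolo-palatal lacks voiceless (/tɕ/).

/dz/, /dʒ/, /tɕ/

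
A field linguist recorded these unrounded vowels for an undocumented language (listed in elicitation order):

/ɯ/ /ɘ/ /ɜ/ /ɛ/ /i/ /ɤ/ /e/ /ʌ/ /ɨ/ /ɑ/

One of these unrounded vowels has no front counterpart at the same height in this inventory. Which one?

High: /i/ ~ /ɨ/ ~ /ɯ/
High-mid: /e/ ~ /ɘ/ ~ /ɤ/
Low-mid: /ɛ/ ~ /ɜ/ ~ /ʌ/
Low: only /ɑ/ (back); no front partner.
So /ɑ/ is the unpaired segment.

/ɑ/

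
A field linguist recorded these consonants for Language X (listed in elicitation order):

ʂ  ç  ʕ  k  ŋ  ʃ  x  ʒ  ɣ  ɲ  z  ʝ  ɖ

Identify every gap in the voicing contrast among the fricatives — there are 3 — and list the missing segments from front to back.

/s/, /ʐ/, /ħ/

Voiceless: /ʃ/ (postalveolar), /ʂ/ (retroflex), /ç/ (palatal), /x/ (velar).
Voiced: /z/ (alveolar), /ʒ/ (postalveolar), /ʝ/ (palatal), /ɣ/ (velar), /ʕ/ (pharyngeal).
Gaps, from front to back: alveolar lacks voiceless (/s/); retroflex lacks voiced (/ʐ/); pharyngeal lacks voiceless (/ħ/).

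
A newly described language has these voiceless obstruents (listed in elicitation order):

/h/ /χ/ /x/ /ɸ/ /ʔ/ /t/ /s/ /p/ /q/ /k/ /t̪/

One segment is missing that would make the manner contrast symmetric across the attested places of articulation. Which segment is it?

/θ/

place of articulation  stop      fricative
bilabial          p         ɸ       
dental            t̪        —       
alveolar          t         s       
velar             k         x       
uvular            q         χ       
glottal           ʔ         h       
The dental row has no fricative member, so the gap is the dental fricative /θ/.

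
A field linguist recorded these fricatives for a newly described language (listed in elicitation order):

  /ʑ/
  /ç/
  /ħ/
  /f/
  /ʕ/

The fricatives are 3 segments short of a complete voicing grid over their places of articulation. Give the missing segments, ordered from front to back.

/v/, /ɕ/, /ʝ/

labiodental: voiceless /f/, voiced —.
alveolo-palatal: voiceless —, voiced /ʑ/.
palatal: voiceless /ç/, voiced —.
pharyngeal: voiceless /ħ/, voiced /ʕ/.
Gaps, from front to back: labiodental lacks voiced (/v/); alveolo-palatal lacks voiceless (/ɕ/); palatal lacks voiced (/ʝ/).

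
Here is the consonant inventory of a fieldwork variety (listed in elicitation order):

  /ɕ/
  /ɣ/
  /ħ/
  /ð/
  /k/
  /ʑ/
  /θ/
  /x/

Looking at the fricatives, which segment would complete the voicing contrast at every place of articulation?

/ʕ/

Voiceless: /θ/ (dental), /ɕ/ (alveolo-palatal), /x/ (velar), /ħ/ (pharyngeal).
Voiced: /ð/ (dental), /ʑ/ (alveolo-palatal), /ɣ/ (velar).
The pharyngeal row has no voiced member, so the gap is the voiced pharyngeal fricative /ʕ/.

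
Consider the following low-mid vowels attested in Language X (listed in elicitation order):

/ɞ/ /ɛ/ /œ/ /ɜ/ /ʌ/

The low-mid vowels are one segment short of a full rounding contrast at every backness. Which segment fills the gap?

/ɔ/

backness          unrounded  rounded 
front             ɛ         œ       
central           ɜ         ɞ       
back              ʌ         —       
The back row has no rounded member, so the gap is the back rounded vowel /ɔ/.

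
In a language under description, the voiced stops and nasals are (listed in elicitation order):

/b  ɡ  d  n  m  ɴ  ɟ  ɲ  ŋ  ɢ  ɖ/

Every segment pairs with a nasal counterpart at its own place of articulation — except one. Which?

/ɖ/

Bilabial: /b/ ~ /m/
Alveolar: /d/ ~ /n/
Palatal: /ɟ/ ~ /ɲ/
Velar: /ɡ/ ~ /ŋ/
Uvular: /ɢ/ ~ /ɴ/
Retroflex: only /ɖ/ (oral stop); no nasal partner.
So /ɖ/ is the unpaired segment.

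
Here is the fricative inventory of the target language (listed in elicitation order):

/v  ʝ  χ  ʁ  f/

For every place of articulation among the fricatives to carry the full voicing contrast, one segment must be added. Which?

/ç/

Voiceless: /f/ (labiodental), /χ/ (uvular).
Voiced: /v/ (labiodental), /ʝ/ (palatal), /ʁ/ (uvular).
The palatal row has no voiceless member, so the gap is the voiceless palatal fricative /ç/.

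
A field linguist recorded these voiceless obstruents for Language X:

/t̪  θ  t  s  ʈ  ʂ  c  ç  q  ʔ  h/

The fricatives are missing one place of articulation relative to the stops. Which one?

uvular

Stop: /t̪/ (dental), /t/ (alveolar), /ʈ/ (retroflex), /c/ (palatal), /q/ (uvular), /ʔ/ (glottal).
Fricative: /θ/ (dental), /s/ (alveolar), /ʂ/ (retroflex), /ç/ (palatal), /h/ (glottal).
Every place of articulation has a fricative member except uvular, where /χ/ would be expected.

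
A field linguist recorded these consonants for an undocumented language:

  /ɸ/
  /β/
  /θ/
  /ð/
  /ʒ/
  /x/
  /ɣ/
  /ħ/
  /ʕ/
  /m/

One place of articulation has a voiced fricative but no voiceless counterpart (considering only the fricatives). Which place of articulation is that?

Voiceless: /ɸ/ (bilabial), /θ/ (dental), /x/ (velar), /ħ/ (pharyngeal).
Voiced: /β/ (bilabial), /ð/ (dental), /ʒ/ (postalveolar), /ɣ/ (velar), /ʕ/ (pharyngeal).
Every place of articulation has a voiceless member except postalveolar, where /ʃ/ would be expected.

postalveolar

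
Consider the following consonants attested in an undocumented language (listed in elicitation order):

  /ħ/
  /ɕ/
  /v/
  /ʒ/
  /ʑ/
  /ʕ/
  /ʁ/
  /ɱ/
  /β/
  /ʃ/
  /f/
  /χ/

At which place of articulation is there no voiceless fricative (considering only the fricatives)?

bilabial

Voiceless: /f/ (labiodental), /ʃ/ (postalveolar), /ɕ/ (alveolo-palatal), /χ/ (uvular), /ħ/ (pharyngeal).
Voiced: /β/ (bilabial), /v/ (labiodental), /ʒ/ (postalveolar), /ʑ/ (alveolo-palatal), /ʁ/ (uvular), /ʕ/ (pharyngeal).
Every place of articulation has a voiceless member except bilabial, where /ɸ/ would be expected.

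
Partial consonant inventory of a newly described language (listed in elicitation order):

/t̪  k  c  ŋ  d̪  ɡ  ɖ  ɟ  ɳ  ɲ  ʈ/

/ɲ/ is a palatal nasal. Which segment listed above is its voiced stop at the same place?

/ɟ/

The voiced stop at the same place is a voiced palatal stop — in this inventory, /ɟ/.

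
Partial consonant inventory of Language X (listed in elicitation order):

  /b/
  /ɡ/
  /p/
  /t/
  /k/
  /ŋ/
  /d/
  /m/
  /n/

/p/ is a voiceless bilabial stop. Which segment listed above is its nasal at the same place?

/m/

The nasal at the same place is a bilabial nasal — in this inventory, /m/.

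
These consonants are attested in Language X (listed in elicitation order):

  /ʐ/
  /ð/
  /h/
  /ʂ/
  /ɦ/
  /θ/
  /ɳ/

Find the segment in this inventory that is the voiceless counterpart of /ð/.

/θ/

/ð/ is a voiced dental fricative.
The voiceless counterpart is a voiceless dental fricative — in this inventory, /θ/.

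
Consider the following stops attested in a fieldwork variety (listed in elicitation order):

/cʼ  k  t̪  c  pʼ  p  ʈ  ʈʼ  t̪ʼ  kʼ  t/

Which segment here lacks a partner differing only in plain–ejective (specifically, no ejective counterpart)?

Bilabial: /p/ ~ /pʼ/
Dental: /t̪/ ~ /t̪ʼ/
Retroflex: /ʈ/ ~ /ʈʼ/
Palatal: /c/ ~ /cʼ/
Velar: /k/ ~ /kʼ/
Alveolar: only /t/ (plain); no ejective partner.
So /t/ is the unpaired segment.

/t/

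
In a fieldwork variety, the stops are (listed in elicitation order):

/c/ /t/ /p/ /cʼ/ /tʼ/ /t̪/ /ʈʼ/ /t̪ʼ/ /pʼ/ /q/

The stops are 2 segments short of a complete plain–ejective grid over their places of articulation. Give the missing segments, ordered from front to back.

/ʈ/, /qʼ/

Plain: /p/ (bilabial), /t̪/ (dental), /t/ (alveolar), /c/ (palatal), /q/ (uvular).
Ejective: /pʼ/ (bilabial), /t̪ʼ/ (dental), /tʼ/ (alveolar), /ʈʼ/ (retroflex), /cʼ/ (palatal).
Gaps, from front to back: retroflex lacks plain (/ʈ/); uvular lacks ejective (/qʼ/).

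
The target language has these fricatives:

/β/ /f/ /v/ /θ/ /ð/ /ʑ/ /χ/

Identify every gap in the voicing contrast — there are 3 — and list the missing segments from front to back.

/ɸ/, /ɕ/, /ʁ/

place of articulation  voiceless  voiced  
bilabial          —         β       
labiodental       f         v       
dental            θ         ð       
alveolo-palatal   —         ʑ       
uvular            χ         —       
Gaps, from front to back: bilabial lacks voiceless (/ɸ/); alveolo-palatal lacks voiceless (/ɕ/); uvular lacks voiced (/ʁ/).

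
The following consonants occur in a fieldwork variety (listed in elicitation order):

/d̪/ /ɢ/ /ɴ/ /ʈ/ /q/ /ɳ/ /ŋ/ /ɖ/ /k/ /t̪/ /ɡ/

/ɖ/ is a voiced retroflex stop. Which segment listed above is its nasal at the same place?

/ɳ/

The nasal at the same place is a retroflex nasal — in this inventory, /ɳ/.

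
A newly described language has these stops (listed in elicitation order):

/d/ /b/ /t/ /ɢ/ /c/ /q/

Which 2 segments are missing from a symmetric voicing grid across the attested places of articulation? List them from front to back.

/p/, /ɟ/

bilabial: voiceless —, voiced /b/.
alveolar: voiceless /t/, voiced /d/.
palatal: voiceless /c/, voiced —.
uvular: voiceless /q/, voiced /ɢ/.
Gaps, from front to back: bilabial lacks voiceless (/p/); palatal lacks voiced (/ɟ/).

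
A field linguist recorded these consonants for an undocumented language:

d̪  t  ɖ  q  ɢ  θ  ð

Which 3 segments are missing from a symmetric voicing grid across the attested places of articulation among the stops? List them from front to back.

/t̪/, /d/, /ʈ/

place of articulation  voiceless  voiced  
dental            —         d̪      
alveolar          t         —       
retroflex         —         ɖ       
uvular            q         ɢ       
Gaps, from front to back: dental lacks voiceless (/t̪/); alveolar lacks voiced (/d/); retroflex lacks voiceless (/ʈ/).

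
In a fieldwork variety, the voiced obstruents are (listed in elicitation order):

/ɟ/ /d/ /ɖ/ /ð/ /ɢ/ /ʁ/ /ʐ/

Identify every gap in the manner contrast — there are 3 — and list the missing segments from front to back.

/d̪/, /z/, /ʝ/

place of articulation  stop      fricative
dental            —         ð       
alveolar          d         —       
retroflex         ɖ         ʐ       
palatal           ɟ         —       
uvular            ɢ         ʁ       
Gaps, from front to back: dental lacks stop (/d̪/); alveolar lacks fricative (/z/); palatal lacks fricative (/ʝ/).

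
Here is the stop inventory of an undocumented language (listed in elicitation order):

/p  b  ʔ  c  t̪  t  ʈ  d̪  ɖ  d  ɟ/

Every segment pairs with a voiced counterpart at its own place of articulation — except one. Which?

/ʔ/

Bilabial: /p/ ~ /b/
Dental: /t̪/ ~ /d̪/
Alveolar: /t/ ~ /d/
Retroflex: /ʈ/ ~ /ɖ/
Palatal: /c/ ~ /ɟ/
Glottal: only /ʔ/ (voiceless); no voiced partner.
So /ʔ/ is the unpaired segment.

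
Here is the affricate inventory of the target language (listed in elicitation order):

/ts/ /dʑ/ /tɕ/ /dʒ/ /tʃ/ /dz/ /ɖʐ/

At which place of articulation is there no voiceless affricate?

Voiceless: /ts/ (alveolar), /tʃ/ (postalveolar), /tɕ/ (alveolo-palatal).
Voiced: /dz/ (alveolar), /dʒ/ (postalveolar), /ɖʐ/ (retroflex), /dʑ/ (alveolo-palatal).
Every place of articulation has a voiceless member except retroflex, where /ʈʂ/ would be expected.

retroflex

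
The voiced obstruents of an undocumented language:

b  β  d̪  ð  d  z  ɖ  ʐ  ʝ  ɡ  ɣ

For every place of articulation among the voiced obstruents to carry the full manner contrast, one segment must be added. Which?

place of articulation  stop      fricative
bilabial          b         β       
dental            d̪        ð       
alveolar          d         z       
retroflex         ɖ         ʐ       
palatal           —         ʝ       
velar             ɡ         ɣ       
The palatal row has no stop member, so the gap is the palatal stop /ɟ/.

/ɟ/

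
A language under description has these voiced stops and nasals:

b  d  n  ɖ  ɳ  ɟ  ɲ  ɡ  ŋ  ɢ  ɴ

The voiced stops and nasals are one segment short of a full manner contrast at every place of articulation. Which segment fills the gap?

/m/

bilabial: oral stop /b/, nasal —.
alveolar: oral stop /d/, nasal /n/.
retroflex: oral stop /ɖ/, nasal /ɳ/.
palatal: oral stop /ɟ/, nasal /ɲ/.
velar: oral stop /ɡ/, nasal /ŋ/.
uvular: oral stop /ɢ/, nasal /ɴ/.
The bilabial row has no nasal member, so the gap is the bilabial nasal /m/.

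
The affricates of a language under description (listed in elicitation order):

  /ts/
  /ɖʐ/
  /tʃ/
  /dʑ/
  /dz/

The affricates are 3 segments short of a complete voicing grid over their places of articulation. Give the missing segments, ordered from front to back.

Voiceless: /ts/ (alveolar), /tʃ/ (postalveolar).
Voiced: /dz/ (alveolar), /ɖʐ/ (retroflex), /dʑ/ (alveolo-palatal).
Gaps, from front to back: postalveolar lacks voiced (/dʒ/); retroflex lacks voiceless (/ʈʂ/); alveolo-palatal lacks voiceless (/tɕ/).

/dʒ/, /ʈʂ/, /tɕ/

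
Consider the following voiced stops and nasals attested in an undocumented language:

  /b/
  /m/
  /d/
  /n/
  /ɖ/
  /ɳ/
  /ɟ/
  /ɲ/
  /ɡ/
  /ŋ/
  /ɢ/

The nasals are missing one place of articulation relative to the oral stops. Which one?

Oral stop: /b/ (bilabial), /d/ (alveolar), /ɖ/ (retroflex), /ɟ/ (palatal), /ɡ/ (velar), /ɢ/ (uvular).
Nasal: /m/ (bilabial), /n/ (alveolar), /ɳ/ (retroflex), /ɲ/ (palatal), /ŋ/ (velar).
Every place of articulation has a nasal member except uvular, where /ɴ/ would be expected.

uvular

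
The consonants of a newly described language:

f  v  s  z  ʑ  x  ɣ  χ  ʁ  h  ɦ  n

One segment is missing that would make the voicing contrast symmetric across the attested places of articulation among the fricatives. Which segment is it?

labiodental: voiceless /f/, voiced /v/.
alveolar: voiceless /s/, voiced /z/.
alveolo-palatal: voiceless —, voiced /ʑ/.
velar: voiceless /x/, voiced /ɣ/.
uvular: voiceless /χ/, voiced /ʁ/.
glottal: voiceless /h/, voiced /ɦ/.
The alveolo-palatal row has no voiceless member, so the gap is the voiceless alveolo-palatal fricative /ɕ/.

/ɕ/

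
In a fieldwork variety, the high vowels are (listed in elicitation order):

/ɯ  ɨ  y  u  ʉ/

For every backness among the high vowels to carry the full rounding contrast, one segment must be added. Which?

backness          unrounded  rounded 
front             —         y       
central           ɨ         ʉ       
back              ɯ         u       
The front row has no unrounded member, so the gap is the front unrounded vowel /i/.

/i/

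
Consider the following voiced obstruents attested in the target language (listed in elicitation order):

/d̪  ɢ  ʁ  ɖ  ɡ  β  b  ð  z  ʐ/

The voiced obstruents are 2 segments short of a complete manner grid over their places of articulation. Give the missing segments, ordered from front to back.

Stop: /b/ (bilabial), /d̪/ (dental), /ɖ/ (retroflex), /ɡ/ (velar), /ɢ/ (uvular).
Fricative: /β/ (bilabial), /ð/ (dental), /z/ (alveolar), /ʐ/ (retroflex), /ʁ/ (uvular).
Gaps, from front to back: alveolar lacks stop (/d/); velar lacks fricative (/ɣ/).

/d/, /ɣ/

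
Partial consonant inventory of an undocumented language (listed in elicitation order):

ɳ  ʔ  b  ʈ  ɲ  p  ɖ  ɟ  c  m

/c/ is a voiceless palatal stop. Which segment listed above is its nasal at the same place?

The nasal at the same place is a palatal nasal — in this inventory, /ɲ/.

/ɲ/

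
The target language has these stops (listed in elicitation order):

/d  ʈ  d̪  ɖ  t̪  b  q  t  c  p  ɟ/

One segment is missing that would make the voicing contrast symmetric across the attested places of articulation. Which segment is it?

/ɢ/

Voiceless: /p/ (bilabial), /t̪/ (dental), /t/ (alveolar), /ʈ/ (retroflex), /c/ (palatal), /q/ (uvular).
Voiced: /b/ (bilabial), /d̪/ (dental), /d/ (alveolar), /ɖ/ (retroflex), /ɟ/ (palatal).
The uvular row has no voiced member, so the gap is the voiced uvular stop /ɢ/.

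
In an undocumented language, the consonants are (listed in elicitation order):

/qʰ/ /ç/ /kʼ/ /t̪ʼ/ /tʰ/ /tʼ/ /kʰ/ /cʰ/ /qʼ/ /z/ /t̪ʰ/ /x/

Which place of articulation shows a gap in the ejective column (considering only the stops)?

palatal

place of articulation  aspirated  ejective
dental            t̪ʰ       t̪ʼ     
alveolar          tʰ        tʼ      
palatal           cʰ        —       
velar             kʰ        kʼ      
uvular            qʰ        qʼ      
Every place of articulation has an ejective member except palatal, where /cʼ/ would be expected.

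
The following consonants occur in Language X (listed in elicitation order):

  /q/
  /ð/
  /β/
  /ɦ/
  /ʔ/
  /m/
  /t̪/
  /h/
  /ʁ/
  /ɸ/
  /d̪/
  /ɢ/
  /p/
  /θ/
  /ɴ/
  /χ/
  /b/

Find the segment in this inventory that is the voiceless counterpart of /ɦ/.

/h/

/ɦ/ is a voiced glottal fricative.
The voiceless counterpart is a voiceless glottal fricative — in this inventory, /h/.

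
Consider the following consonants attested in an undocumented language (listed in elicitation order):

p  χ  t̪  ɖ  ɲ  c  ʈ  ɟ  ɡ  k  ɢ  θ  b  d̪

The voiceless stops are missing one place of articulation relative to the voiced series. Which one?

uvular

Voiceless: /p/ (bilabial), /t̪/ (dental), /ʈ/ (retroflex), /c/ (palatal), /k/ (velar).
Voiced: /b/ (bilabial), /d̪/ (dental), /ɖ/ (retroflex), /ɟ/ (palatal), /ɡ/ (velar), /ɢ/ (uvular).
Every place of articulation has a voiceless member except uvular, where /q/ would be expected.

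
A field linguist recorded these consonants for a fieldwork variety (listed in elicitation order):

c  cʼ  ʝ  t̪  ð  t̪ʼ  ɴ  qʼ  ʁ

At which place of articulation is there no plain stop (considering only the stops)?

uvular

dental: plain /t̪/, ejective /t̪ʼ/.
palatal: plain /c/, ejective /cʼ/.
uvular: plain —, ejective /qʼ/.
Every place of articulation has a plain member except uvular, where /q/ would be expected.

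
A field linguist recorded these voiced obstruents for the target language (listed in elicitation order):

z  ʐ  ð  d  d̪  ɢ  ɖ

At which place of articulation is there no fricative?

uvular

place of articulation  stop      fricative
dental            d̪        ð       
alveolar          d         z       
retroflex         ɖ         ʐ       
uvular            ɢ         —       
Every place of articulation has a fricative member except uvular, where /ʁ/ would be expected.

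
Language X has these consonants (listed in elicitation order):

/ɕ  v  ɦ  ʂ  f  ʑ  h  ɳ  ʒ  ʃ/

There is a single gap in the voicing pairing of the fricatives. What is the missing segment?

Voiceless: /f/ (labiodental), /ʃ/ (postalveolar), /ʂ/ (retroflex), /ɕ/ (alveolo-palatal), /h/ (glottal).
Voiced: /v/ (labiodental), /ʒ/ (postalveolar), /ʑ/ (alveolo-palatal), /ɦ/ (glottal).
The retroflex row has no voiced member, so the gap is the voiced retroflex fricative /ʐ/.

/ʐ/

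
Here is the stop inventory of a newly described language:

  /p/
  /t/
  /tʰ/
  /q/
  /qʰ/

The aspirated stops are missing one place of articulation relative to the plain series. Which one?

bilabial: plain /p/, aspirated —.
alveolar: plain /t/, aspirated /tʰ/.
uvular: plain /q/, aspirated /qʰ/.
Every place of articulation has an aspirated member except bilabial, where /pʰ/ would be expected.

bilabial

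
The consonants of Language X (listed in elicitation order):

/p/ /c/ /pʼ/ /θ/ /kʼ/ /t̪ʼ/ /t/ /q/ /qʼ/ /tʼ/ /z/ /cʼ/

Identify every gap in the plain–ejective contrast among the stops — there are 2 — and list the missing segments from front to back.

/t̪/, /k/

bilabial: plain /p/, ejective /pʼ/.
dental: plain —, ejective /t̪ʼ/.
alveolar: plain /t/, ejective /tʼ/.
palatal: plain /c/, ejective /cʼ/.
velar: plain —, ejective /kʼ/.
uvular: plain /q/, ejective /qʼ/.
Gaps, from front to back: dental lacks plain (/t̪/); velar lacks plain (/k/).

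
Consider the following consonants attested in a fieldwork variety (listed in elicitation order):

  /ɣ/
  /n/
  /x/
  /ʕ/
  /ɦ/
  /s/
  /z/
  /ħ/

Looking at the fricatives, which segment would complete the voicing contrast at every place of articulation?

place of articulation  voiceless  voiced  
alveolar          s         z       
velar             x         ɣ       
pharyngeal        ħ         ʕ       
glottal           —         ɦ       
The glottal row has no voiceless member, so the gap is the voiceless glottal fricative /h/.

/h/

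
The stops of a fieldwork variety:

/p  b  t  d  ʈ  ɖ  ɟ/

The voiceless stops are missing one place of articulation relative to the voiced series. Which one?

palatal

place of articulation  voiceless  voiced  
bilabial          p         b       
alveolar          t         d       
retroflex         ʈ         ɖ       
palatal           —         ɟ       
Every place of articulation has a voiceless member except palatal, where /c/ would be expected.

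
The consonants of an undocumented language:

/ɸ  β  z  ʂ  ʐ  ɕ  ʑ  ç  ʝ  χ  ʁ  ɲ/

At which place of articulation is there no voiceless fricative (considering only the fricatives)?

Voiceless: /ɸ/ (bilabial), /ʂ/ (retroflex), /ɕ/ (alveolo-palatal), /ç/ (palatal), /χ/ (uvular).
Voiced: /β/ (bilabial), /z/ (alveolar), /ʐ/ (retroflex), /ʑ/ (alveolo-palatal), /ʝ/ (palatal), /ʁ/ (uvular).
Every place of articulation has a voiceless member except alveolar, where /s/ would be expected.

alveolar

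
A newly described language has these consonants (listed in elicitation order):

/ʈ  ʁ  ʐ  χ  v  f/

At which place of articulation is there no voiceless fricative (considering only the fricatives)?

retroflex

labiodental: voiceless /f/, voiced /v/.
retroflex: voiceless —, voiced /ʐ/.
uvular: voiceless /χ/, voiced /ʁ/.
Every place of articulation has a voiceless member except retroflex, where /ʂ/ would be expected.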